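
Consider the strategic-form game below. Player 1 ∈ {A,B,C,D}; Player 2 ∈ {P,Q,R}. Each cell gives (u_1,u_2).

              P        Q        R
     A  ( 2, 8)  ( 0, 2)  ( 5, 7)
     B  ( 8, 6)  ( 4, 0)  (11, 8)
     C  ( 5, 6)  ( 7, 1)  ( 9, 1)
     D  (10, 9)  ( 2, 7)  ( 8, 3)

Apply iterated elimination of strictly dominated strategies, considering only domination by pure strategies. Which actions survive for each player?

Survivors P1:{B,D} P2:{P,R}

P1 drop A (B beats it: P:8>2 Q:4>0 R:11>5)
P2 drop Q (P beats it: B:6>0 C:6>1 D:9>7)
P1 drop C (B beats it: P:8>5 R:11>9)
P1→{B,D} P2→{P,R}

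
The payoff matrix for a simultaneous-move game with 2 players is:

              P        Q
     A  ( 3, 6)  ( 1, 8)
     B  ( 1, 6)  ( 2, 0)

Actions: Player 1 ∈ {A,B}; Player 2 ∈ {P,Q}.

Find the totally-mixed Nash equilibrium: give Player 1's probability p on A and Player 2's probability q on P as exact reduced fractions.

P1 indiff ⇒ q·3+(1-q)·1 = q·1+(1-q)·2 ⇒ q(2) = (1-q)(1) ⇒ q = 1/3
P2 indiff ⇒ p·6+(1-p)·6 = p·8+(1-p)·0 ⇒ p(-2) = (1-p)(-6) ⇒ p = 3/4

P1 mixes 3/4 on A; P2 mixes 1/3 on P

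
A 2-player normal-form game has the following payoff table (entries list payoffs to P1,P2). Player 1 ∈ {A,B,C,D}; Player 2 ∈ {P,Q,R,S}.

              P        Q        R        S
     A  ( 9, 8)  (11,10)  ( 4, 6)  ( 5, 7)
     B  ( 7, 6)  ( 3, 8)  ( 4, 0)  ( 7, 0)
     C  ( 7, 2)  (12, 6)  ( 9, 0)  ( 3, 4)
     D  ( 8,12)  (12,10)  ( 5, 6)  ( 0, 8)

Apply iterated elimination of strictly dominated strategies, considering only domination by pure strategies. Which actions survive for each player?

P2 drop R (P beats it: A:8>6 B:6>0 C:2>0 D:12>6)
P2 drop S (Q beats it: A:10>7 B:8>0 C:6>4 D:10>8)
P1 drop B (A beats it: P:9>7 Q:11>3)
P1→{A,C,D} P2→{P,Q}

Remaining: P1:{A,C,D} P2:{P,Q}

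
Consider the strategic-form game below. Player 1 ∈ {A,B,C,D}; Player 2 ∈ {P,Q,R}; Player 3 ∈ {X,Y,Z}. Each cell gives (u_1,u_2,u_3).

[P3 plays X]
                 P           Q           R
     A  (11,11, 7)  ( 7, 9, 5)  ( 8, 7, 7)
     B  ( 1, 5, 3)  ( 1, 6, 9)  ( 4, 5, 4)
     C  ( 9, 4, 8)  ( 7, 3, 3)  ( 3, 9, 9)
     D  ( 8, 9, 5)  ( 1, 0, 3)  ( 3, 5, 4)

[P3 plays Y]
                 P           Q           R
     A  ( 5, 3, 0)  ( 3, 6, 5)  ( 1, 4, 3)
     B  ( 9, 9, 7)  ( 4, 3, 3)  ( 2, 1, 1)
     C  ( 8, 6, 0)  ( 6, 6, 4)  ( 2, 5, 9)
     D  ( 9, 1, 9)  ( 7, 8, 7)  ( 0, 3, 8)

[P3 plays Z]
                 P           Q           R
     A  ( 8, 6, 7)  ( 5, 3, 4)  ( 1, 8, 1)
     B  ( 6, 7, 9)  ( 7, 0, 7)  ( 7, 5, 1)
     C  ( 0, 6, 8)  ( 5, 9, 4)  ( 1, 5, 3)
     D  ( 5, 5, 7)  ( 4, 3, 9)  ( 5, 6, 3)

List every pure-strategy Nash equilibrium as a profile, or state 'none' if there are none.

NE set: (A,P,X)

(A,P,X): NE
(A,P,Y): not NE [P1→D gives 9>5; P2→Q gives 6>3; P3→Z gives 7>0]
(A,P,Z): not NE [P2→R gives 8>6]
(A,Q,X): not NE [P2→P gives 11>9]
(A,Q,Y): not NE [P1→D gives 7>3]
(A,Q,Z): not NE [P1→B gives 7>5; P2→R gives 8>3; P3→Y gives 5>4]
(A,R,X): not NE [P2→P gives 11>7]
(A,R,Y): not NE [P1→C gives 2>1; P2→Q gives 6>4; P3→X gives 7>3]
(A,R,Z): not NE [P1→B gives 7>1; P3→X gives 7>1]
(B,P,X): not NE [P1→A gives 11>1; P2→Q gives 6>5; P3→Z gives 9>3]
(B,P,Y): not NE [P3→Z gives 9>7]
(B,P,Z): not NE [P1→A gives 8>6]
(B,Q,X): not NE [P1→C gives 7>1]
(B,Q,Y): not NE [P1→D gives 7>4; P2→P gives 9>3; P3→X gives 9>3]
(B,Q,Z): not NE [P2→P gives 7>0; P3→X gives 9>7]
(B,R,X): not NE [P1→A gives 8>4; P2→Q gives 6>5]
(B,R,Y): not NE [P2→P gives 9>1; P3→X gives 4>1]
(B,R,Z): not NE [P2→P gives 7>5; P3→X gives 4>1]
(C,P,X): not NE [P1→A gives 11>9; P2→R gives 9>4]
(C,P,Y): not NE [P1→D gives 9>8; P3→Z gives 8>0]
(C,P,Z): not NE [P1→A gives 8>0; P2→Q gives 9>6]
(C,Q,X): not NE [P2→R gives 9>3; P3→Z gives 4>3]
(C,Q,Y): not NE [P1→D gives 7>6]
(C,Q,Z): not NE [P1→B gives 7>5]
(C,R,X): not NE [P1→A gives 8>3]
(C,R,Y): not NE [P2→Q gives 6>5]
(C,R,Z): not NE [P1→B gives 7>1; P2→Q gives 9>5; P3→Y gives 9>3]
(D,P,X): not NE [P1→A gives 11>8; P3→Y gives 9>5]
(D,P,Y): not NE [P2→Q gives 8>1]
(D,P,Z): not NE [P1→A gives 8>5; P2→R gives 6>5; P3→Y gives 9>7]
(D,Q,X): not NE [P1→C gives 7>1; P2→P gives 9>0; P3→Z gives 9>3]
(D,Q,Y): not NE [P3→Z gives 9>7]
(D,Q,Z): not NE [P1→B gives 7>4; P2→R gives 6>3]
(D,R,X): not NE [P1→A gives 8>3; P2→P gives 9>5; P3→Y gives 8>4]
(D,R,Y): not NE [P1→C gives 2>0; P2→Q gives 8>3]
(D,R,Z): not NE [P1→B gives 7>5; P3→Y gives 8>3]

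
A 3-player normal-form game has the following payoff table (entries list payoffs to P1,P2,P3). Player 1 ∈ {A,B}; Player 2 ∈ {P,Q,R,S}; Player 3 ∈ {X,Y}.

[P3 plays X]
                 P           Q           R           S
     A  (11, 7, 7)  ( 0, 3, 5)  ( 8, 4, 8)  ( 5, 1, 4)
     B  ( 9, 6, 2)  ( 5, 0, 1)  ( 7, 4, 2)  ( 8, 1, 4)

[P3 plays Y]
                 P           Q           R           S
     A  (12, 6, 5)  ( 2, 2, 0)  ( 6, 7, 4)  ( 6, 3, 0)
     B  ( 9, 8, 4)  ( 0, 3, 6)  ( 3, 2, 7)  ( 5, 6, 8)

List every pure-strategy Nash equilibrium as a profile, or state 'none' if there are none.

(A,P,X): NE
(A,P,Y): not NE [P2→R gives 7>6; P3→X gives 7>5]
(A,Q,X): not NE [P1→B gives 5>0; P2→P gives 7>3]
(A,Q,Y): not NE [P2→R gives 7>2; P3→X gives 5>0]
(A,R,X): not NE [P2→P gives 7>4]
(A,R,Y): not NE [P3→X gives 8>4]
(A,S,X): not NE [P1→B gives 8>5; P2→P gives 7>1]
(A,S,Y): not NE [P2→R gives 7>3; P3→X gives 4>0]
(B,P,X): not NE [P1→A gives 11>9; P3→Y gives 4>2]
(B,P,Y): not NE [P1→A gives 12>9]
(B,Q,X): not NE [P2→P gives 6>0; P3→Y gives 6>1]
(B,Q,Y): not NE [P1→A gives 2>0; P2→P gives 8>3]
(B,R,X): not NE [P1→A gives 8>7; P2→P gives 6>4; P3→Y gives 7>2]
(B,R,Y): not NE [P1→A gives 6>3; P2→P gives 8>2]
(B,S,X): not NE [P2→P gives 6>1; P3→Y gives 8>4]
(B,S,Y): not NE [P1→A gives 6>5; P2→P gives 8>6]

NE set: (A,P,X)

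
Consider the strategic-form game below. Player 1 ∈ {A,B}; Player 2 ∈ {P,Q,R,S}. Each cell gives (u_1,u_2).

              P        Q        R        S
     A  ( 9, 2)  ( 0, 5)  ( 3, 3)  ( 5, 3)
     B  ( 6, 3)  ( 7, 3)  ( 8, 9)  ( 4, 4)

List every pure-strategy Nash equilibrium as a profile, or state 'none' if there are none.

Nash profiles: (B,R)

(A,P): not NE [P2→Q gives 5>2]
(A,Q): not NE [P1→B gives 7>0]
(A,R): not NE [P1→B gives 8>3; P2→Q gives 5>3]
(A,S): not NE [P2→Q gives 5>3]
(B,P): not NE [P1→A gives 9>6; P2→R gives 9>3]
(B,Q): not NE [P2→R gives 9>3]
(B,R): NE
(B,S): not NE [P1→A gives 5>4; P2→R gives 9>4]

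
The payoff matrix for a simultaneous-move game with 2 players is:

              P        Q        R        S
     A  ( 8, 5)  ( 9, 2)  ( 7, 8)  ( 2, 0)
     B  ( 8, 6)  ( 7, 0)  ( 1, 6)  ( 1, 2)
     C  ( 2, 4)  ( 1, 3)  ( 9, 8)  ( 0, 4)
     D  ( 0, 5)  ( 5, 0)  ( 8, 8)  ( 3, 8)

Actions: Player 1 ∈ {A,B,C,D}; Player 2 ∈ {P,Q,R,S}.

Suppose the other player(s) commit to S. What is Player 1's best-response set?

BR_1 = {D}

u_1(A vs S) = 2
u_1(B vs S) = 1
u_1(C vs S) = 0
u_1(D vs S) = 3
max payoff 3 at {D}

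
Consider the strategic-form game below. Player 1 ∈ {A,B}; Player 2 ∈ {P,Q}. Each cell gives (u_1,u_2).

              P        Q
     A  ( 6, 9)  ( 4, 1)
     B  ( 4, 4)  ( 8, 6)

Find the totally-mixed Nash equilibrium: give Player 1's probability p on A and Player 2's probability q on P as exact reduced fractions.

p=1/5, q=2/3

P1 indiff ⇒ q·6+(1-q)·4 = q·4+(1-q)·8 ⇒ q(2) = (1-q)(4) ⇒ q = 2/3
P2 indiff ⇒ p·9+(1-p)·4 = p·1+(1-p)·6 ⇒ p(8) = (1-p)(2) ⇒ p = 1/5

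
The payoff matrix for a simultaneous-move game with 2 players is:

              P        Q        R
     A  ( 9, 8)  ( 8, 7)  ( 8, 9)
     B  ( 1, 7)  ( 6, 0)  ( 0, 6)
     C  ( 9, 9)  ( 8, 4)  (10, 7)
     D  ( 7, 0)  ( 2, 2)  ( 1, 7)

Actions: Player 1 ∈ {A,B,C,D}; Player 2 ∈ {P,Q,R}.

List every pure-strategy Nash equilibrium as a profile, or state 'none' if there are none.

(A,P): not NE [P2→R gives 9>8]
(A,Q): not NE [P2→R gives 9>7]
(A,R): not NE [P1→C gives 10>8]
(B,P): not NE [P1→C gives 9>1]
(B,Q): not NE [P1→C gives 8>6; P2→P gives 7>0]
(B,R): not NE [P1→C gives 10>0; P2→P gives 7>6]
(C,P): NE
(C,Q): not NE [P2→P gives 9>4]
(C,R): not NE [P2→P gives 9>7]
(D,P): not NE [P1→C gives 9>7; P2→R gives 7>0]
(D,Q): not NE [P1→C gives 8>2; P2→R gives 7>2]
(D,R): not NE [P1→C gives 10>1]

NE set: (C,P)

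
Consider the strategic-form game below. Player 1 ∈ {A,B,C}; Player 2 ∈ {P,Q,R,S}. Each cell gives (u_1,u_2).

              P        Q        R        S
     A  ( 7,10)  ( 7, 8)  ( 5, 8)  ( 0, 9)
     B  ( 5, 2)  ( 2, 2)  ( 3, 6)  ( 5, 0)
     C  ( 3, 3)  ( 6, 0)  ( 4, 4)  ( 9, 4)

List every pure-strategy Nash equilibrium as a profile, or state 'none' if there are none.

(A,P): NE
(A,Q): not NE [P2→P gives 10>8]
(A,R): not NE [P2→P gives 10>8]
(A,S): not NE [P1→C gives 9>0; P2→P gives 10>9]
(B,P): not NE [P1→A gives 7>5; P2→R gives 6>2]
(B,Q): not NE [P1→A gives 7>2; P2→R gives 6>2]
(B,R): not NE [P1→A gives 5>3]
(B,S): not NE [P1→C gives 9>5; P2→R gives 6>0]
(C,P): not NE [P1→A gives 7>3; P2→S gives 4>3]
(C,Q): not NE [P1→A gives 7>6; P2→S gives 4>0]
(C,R): not NE [P1→A gives 5>4]
(C,S): NE

Nash profiles: (A,P), (C,S)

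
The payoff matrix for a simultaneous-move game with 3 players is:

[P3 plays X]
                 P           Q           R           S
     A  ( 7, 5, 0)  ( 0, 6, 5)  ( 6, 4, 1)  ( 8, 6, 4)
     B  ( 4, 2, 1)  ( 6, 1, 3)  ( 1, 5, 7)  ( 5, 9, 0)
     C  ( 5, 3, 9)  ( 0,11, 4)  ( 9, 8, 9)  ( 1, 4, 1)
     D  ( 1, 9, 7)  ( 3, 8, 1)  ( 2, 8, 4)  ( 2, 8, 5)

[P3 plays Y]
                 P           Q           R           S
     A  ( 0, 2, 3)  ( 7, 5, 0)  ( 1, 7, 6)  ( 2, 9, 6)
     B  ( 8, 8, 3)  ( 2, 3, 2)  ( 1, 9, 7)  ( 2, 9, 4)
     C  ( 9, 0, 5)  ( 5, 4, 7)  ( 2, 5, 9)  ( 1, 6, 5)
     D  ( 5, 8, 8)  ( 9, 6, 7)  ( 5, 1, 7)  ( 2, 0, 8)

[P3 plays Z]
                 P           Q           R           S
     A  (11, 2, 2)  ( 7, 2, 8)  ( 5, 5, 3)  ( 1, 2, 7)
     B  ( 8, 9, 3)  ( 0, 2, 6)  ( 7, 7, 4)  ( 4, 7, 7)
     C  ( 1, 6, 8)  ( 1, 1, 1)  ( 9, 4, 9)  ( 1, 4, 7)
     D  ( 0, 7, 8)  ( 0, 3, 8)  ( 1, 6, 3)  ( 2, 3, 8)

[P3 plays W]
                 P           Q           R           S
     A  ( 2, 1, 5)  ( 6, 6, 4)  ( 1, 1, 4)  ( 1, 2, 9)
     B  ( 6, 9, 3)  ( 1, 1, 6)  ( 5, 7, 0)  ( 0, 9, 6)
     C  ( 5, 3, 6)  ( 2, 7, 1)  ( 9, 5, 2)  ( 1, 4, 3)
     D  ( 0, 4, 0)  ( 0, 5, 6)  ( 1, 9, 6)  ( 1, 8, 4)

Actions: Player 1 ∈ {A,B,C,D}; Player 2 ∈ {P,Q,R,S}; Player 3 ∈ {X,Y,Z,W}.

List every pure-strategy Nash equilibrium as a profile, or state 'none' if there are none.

PSNE = {(B,P,W)}

(A,P,X): not NE [P2→S gives 6>5; P3→W gives 5>0]
(A,P,Y): not NE [P1→C gives 9>0; P2→S gives 9>2; P3→W gives 5>3]
(A,P,Z): not NE [P2→R gives 5>2; P3→W gives 5>2]
(A,P,W): not NE [P1→B gives 6>2; P2→Q gives 6>1]
(A,Q,X): not NE [P1→B gives 6>0; P3→Z gives 8>5]
(A,Q,Y): not NE [P1→D gives 9>7; P2→S gives 9>5; P3→Z gives 8>0]
(A,Q,Z): not NE [P2→R gives 5>2]
(A,Q,W): not NE [P3→Z gives 8>4]
(A,R,X): not NE [P1→C gives 9>6; P2→S gives 6>4; P3→Y gives 6>1]
(A,R,Y): not NE [P1→D gives 5>1; P2→S gives 9>7]
(A,R,Z): not NE [P1→C gives 9>5; P3→Y gives 6>3]
(A,R,W): not NE [P1→C gives 9>1; P2→Q gives 6>1; P3→Y gives 6>4]
(A,S,X): not NE [P3→W gives 9>4]
(A,S,Y): not NE [P3→W gives 9>6]
(A,S,Z): not NE [P1→B gives 4>1; P2→R gives 5>2; P3→W gives 9>7]
(A,S,W): not NE [P2→Q gives 6>2]
(B,P,X): not NE [P1→A gives 7>4; P2→S gives 9>2; P3→W gives 3>1]
(B,P,Y): not NE [P1→C gives 9>8; P2→S gives 9>8]
(B,P,Z): not NE [P1→A gives 11>8]
(B,P,W): NE
(B,Q,X): not NE [P2→S gives 9>1; P3→W gives 6>3]
(B,Q,Y): not NE [P1→D gives 9>2; P2→S gives 9>3; P3→W gives 6>2]
(B,Q,Z): not NE [P1→A gives 7>0; P2→P gives 9>2]
(B,Q,W): not NE [P1→A gives 6>1; P2→S gives 9>1]
(B,R,X): not NE [P1→C gives 9>1; P2→S gives 9>5]
(B,R,Y): not NE [P1→D gives 5>1]
(B,R,Z): not NE [P1→C gives 9>7; P2→P gives 9>7; P3→Y gives 7>4]
(B,R,W): not NE [P1→C gives 9>5; P2→S gives 9>7; P3→Y gives 7>0]
(B,S,X): not NE [P1→A gives 8>5; P3→Z gives 7>0]
(B,S,Y): not NE [P3→Z gives 7>4]
(B,S,Z): not NE [P2→P gives 9>7]
(B,S,W): not NE [P1→D gives 1>0; P3→Z gives 7>6]
(C,P,X): not NE [P1→A gives 7>5; P2→Q gives 11>3]
(C,P,Y): not NE [P2→S gives 6>0; P3→X gives 9>5]
(C,P,Z): not NE [P1→A gives 11>1; P3→X gives 9>8]
(C,P,W): not NE [P1→B gives 6>5; P2→Q gives 7>3; P3→X gives 9>6]
(C,Q,X): not NE [P1→B gives 6>0; P3→Y gives 7>4]
(C,Q,Y): not NE [P1→D gives 9>5; P2→S gives 6>4]
(C,Q,Z): not NE [P1→A gives 7>1; P2→P gives 6>1; P3→Y gives 7>1]
(C,Q,W): not NE [P1→A gives 6>2; P3→Y gives 7>1]
(C,R,X): not NE [P2→Q gives 11>8]
(C,R,Y): not NE [P1→D gives 5>2; P2→S gives 6>5]
(C,R,Z): not NE [P2→P gives 6>4]
(C,R,W): not NE [P2→Q gives 7>5; P3→Z gives 9>2]
(C,S,X): not NE [P1→A gives 8>1; P2→Q gives 11>4; P3→Z gives 7>1]
(C,S,Y): not NE [P1→D gives 2>1; P3→Z gives 7>5]
(C,S,Z): not NE [P1→B gives 4>1; P2→P gives 6>4]
(C,S,W): not NE [P2→Q gives 7>4; P3→Z gives 7>3]
(D,P,X): not NE [P1→A gives 7>1; P3→Z gives 8>7]
(D,P,Y): not NE [P1→C gives 9>5]
(D,P,Z): not NE [P1→A gives 11>0]
(D,P,W): not NE [P1→B gives 6>0; P2→R gives 9>4; P3→Z gives 8>0]
(D,Q,X): not NE [P1→B gives 6>3; P2→P gives 9>8; P3→Z gives 8>1]
(D,Q,Y): not NE [P2→P gives 8>6; P3→Z gives 8>7]
(D,Q,Z): not NE [P1→A gives 7>0; P2→P gives 7>3]
(D,Q,W): not NE [P1→A gives 6>0; P2→R gives 9>5; P3→Z gives 8>6]
(D,R,X): not NE [P1→C gives 9>2; P2→P gives 9>8; P3→Y gives 7>4]
(D,R,Y): not NE [P2→P gives 8>1]
(D,R,Z): not NE [P1→C gives 9>1; P2→P gives 7>6; P3→Y gives 7>3]
(D,R,W): not NE [P1→C gives 9>1; P3→Y gives 7>6]
(D,S,X): not NE [P1→A gives 8>2; P2→P gives 9>8; P3→Z gives 8>5]
(D,S,Y): not NE [P2→P gives 8>0]
(D,S,Z): not NE [P1→B gives 4>2; P2→P gives 7>3]
(D,S,W): not NE [P2→R gives 9>8; P3→Z gives 8>4]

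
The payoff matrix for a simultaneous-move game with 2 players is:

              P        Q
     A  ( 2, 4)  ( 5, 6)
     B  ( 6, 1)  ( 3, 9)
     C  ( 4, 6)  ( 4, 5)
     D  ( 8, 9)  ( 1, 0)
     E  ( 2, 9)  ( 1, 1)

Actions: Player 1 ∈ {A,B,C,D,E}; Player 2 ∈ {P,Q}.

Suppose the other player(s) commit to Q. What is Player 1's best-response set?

BR_1 = {A}

u_1(A vs Q) = 5
u_1(B vs Q) = 3
u_1(C vs Q) = 4
u_1(D vs Q) = 1
u_1(E vs Q) = 1
max payoff 5 at {A}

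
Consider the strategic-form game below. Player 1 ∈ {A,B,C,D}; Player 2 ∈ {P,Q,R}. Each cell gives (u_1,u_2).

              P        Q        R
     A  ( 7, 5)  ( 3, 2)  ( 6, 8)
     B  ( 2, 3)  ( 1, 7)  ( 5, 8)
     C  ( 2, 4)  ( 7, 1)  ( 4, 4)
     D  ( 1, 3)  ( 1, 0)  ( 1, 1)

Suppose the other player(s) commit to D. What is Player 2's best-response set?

P2 best: {P}

u_2(P vs D) = 3
u_2(Q vs D) = 0
u_2(R vs D) = 1
max payoff 3 at {P}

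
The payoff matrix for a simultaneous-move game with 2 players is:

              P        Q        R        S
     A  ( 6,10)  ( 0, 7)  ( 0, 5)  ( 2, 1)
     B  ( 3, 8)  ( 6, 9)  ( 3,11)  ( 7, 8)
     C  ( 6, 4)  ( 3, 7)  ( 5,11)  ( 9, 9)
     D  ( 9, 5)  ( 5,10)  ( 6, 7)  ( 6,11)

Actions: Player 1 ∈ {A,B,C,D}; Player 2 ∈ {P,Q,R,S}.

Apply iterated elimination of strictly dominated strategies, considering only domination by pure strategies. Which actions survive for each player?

P1 drop A (D beats it: P:9>6 Q:5>0 R:6>0 S:6>2)
P2 drop P (Q beats it: B:9>8 C:7>4 D:10>5)
P1→{B,C,D} P2→{Q,R,S}

Remaining: P1:{B,C,D} P2:{Q,R,S}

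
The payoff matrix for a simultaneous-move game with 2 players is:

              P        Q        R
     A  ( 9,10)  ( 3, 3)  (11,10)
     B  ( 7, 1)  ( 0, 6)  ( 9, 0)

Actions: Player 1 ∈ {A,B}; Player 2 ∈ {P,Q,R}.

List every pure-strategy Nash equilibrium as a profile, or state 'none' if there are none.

NE set: (A,P), (A,R)

(A,P): NE
(A,Q): not NE [P2→R gives 10>3]
(A,R): NE
(B,P): not NE [P1→A gives 9>7; P2→Q gives 6>1]
(B,Q): not NE [P1→A gives 3>0]
(B,R): not NE [P1→A gives 11>9; P2→Q gives 6>0]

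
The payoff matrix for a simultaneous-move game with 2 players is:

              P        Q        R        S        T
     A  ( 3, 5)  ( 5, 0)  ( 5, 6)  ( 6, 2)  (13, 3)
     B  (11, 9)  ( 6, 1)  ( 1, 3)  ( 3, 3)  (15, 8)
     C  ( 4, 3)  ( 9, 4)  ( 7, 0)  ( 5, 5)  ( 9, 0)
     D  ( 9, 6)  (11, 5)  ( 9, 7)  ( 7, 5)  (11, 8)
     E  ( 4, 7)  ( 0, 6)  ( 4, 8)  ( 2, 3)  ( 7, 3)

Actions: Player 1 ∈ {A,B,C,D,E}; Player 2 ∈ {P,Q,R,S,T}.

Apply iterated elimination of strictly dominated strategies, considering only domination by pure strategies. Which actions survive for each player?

Remaining: P1:{A,B,D} P2:{P,R,T}

P1 drop C (D beats it: P:9>4 Q:11>9 R:9>7 S:7>5 T:11>9)
P1 drop E (D beats it: P:9>4 Q:11>0 R:9>4 S:7>2 T:11>7)
P2 drop Q (P beats it: A:5>0 B:9>1 D:6>5)
P2 drop S (P beats it: A:5>2 B:9>3 D:6>5)
P1→{A,B,D} P2→{P,R,T}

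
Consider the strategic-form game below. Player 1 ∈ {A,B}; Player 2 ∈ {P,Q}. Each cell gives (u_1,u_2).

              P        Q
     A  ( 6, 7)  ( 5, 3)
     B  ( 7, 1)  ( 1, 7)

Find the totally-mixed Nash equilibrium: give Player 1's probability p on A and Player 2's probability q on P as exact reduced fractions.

(p,q) = (3/5, 4/5)

P1 indiff ⇒ q·6+(1-q)·5 = q·7+(1-q)·1 ⇒ q(-1) = (1-q)(-4) ⇒ q = 4/5
P2 indiff ⇒ p·7+(1-p)·1 = p·3+(1-p)·7 ⇒ p(4) = (1-p)(6) ⇒ p = 3/5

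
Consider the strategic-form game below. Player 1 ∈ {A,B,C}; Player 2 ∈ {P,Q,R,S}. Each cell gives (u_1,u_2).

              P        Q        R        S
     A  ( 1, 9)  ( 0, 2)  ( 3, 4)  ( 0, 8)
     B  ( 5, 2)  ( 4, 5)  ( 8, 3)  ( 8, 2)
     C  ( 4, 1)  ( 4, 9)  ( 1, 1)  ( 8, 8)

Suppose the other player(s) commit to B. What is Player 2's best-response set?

u_2(P vs B) = 2
u_2(Q vs B) = 5
u_2(R vs B) = 3
u_2(S vs B) = 2
max payoff 5 at {Q}

argmax u_2 = {Q}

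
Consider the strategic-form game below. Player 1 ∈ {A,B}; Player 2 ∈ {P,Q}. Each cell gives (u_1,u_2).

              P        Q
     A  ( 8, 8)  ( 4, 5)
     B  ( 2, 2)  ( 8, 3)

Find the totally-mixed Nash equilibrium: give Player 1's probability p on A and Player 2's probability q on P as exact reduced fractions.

P1 indiff ⇒ q·8+(1-q)·4 = q·2+(1-q)·8 ⇒ q(6) = (1-q)(4) ⇒ q = 2/5
P2 indiff ⇒ p·8+(1-p)·2 = p·5+(1-p)·3 ⇒ p(3) = (1-p)(1) ⇒ p = 1/4

p=1/4, q=2/5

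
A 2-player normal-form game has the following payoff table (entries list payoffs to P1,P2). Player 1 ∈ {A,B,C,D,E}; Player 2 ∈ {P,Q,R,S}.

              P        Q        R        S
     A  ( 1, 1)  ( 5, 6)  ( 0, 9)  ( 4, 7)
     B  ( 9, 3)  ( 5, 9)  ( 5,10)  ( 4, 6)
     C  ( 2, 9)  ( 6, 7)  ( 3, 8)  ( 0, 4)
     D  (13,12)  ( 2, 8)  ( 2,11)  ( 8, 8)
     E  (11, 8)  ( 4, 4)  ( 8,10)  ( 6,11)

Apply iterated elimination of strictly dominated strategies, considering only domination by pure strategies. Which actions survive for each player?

Survivors P1:{D,E} P2:{P,R,S}

P2 drop Q (R beats it: A:9>6 B:10>9 C:8>7 D:11>8 E:10>4)
P1 drop A (D beats it: P:13>1 R:2>0 S:8>4)
P1 drop B (E beats it: P:11>9 R:8>5 S:6>4)
P1 drop C (E beats it: P:11>2 R:8>3 S:6>0)
P1→{D,E} P2→{P,R,S}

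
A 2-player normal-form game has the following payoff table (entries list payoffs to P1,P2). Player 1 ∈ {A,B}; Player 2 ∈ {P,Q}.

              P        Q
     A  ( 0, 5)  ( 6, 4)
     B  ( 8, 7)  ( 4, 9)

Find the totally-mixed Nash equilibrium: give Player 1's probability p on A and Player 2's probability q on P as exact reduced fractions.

P1 indiff ⇒ q·0+(1-q)·6 = q·8+(1-q)·4 ⇒ q(-8) = (1-q)(-2) ⇒ q = 1/5
P2 indiff ⇒ p·5+(1-p)·7 = p·4+(1-p)·9 ⇒ p(1) = (1-p)(2) ⇒ p = 2/3

(p,q) = (2/3, 1/5)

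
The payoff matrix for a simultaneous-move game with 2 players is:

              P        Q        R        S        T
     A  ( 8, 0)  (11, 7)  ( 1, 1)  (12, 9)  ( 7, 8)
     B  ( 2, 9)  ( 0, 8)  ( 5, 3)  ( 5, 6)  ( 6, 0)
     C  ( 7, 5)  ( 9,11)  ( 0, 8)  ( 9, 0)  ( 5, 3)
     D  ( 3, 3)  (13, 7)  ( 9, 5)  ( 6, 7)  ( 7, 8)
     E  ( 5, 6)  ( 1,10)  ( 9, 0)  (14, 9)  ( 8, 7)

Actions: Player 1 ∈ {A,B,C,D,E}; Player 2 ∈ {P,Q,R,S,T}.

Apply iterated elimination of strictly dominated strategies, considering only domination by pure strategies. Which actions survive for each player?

Survivors P1:{A,D,E} P2:{Q,S,T}

P1 drop B (D beats it: P:3>2 Q:13>0 R:9>5 S:6>5 T:7>6)
P1 drop C (A beats it: P:8>7 Q:11>9 R:1>0 S:12>9 T:7>5)
P2 drop P (Q beats it: A:7>0 D:7>3 E:10>6)
P2 drop R (Q beats it: A:7>1 D:7>5 E:10>0)
P1→{A,D,E} P2→{Q,S,T}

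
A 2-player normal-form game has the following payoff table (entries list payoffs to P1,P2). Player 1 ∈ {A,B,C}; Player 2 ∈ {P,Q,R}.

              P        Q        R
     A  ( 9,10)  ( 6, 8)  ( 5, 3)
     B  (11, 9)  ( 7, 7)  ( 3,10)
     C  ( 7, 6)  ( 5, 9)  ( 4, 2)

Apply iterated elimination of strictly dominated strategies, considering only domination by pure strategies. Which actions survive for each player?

Remaining: P1:{A,B} P2:{P,R}

P1 drop C (A beats it: P:9>7 Q:6>5 R:5>4)
P2 drop Q (P beats it: A:10>8 B:9>7)
P1→{A,B} P2→{P,R}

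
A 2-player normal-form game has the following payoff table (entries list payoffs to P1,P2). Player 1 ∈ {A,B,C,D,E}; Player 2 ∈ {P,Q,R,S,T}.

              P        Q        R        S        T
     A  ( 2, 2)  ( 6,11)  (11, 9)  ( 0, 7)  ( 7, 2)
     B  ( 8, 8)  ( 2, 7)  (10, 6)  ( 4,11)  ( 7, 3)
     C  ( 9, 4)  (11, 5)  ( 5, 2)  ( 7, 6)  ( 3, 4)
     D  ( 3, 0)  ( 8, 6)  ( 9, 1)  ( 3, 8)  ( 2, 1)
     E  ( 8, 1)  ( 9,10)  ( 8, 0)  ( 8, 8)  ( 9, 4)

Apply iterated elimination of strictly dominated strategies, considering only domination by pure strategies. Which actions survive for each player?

IESDS → P1:{C,E} P2:{Q,S}

P2 drop P (S beats it: A:7>2 B:11>8 C:6>4 D:8>0 E:8>1)
P2 drop R (Q beats it: A:11>9 B:7>6 C:5>2 D:6>1 E:10>0)
P1 drop A (E beats it: Q:9>6 S:8>0 T:9>7)
P1 drop B (E beats it: Q:9>2 S:8>4 T:9>7)
P1 drop D (C beats it: Q:11>8 S:7>3 T:3>2)
P2 drop T (Q beats it: C:5>4 E:10>4)
P1→{C,E} P2→{Q,S}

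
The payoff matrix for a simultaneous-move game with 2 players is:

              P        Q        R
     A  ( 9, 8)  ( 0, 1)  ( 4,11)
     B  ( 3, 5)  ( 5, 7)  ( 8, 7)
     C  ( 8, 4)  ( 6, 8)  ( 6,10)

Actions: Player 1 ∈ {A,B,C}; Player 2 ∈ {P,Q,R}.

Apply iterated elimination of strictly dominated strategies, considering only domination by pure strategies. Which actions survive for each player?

P2 drop P (R beats it: A:11>8 B:7>5 C:10>4)
P1 drop A (B beats it: Q:5>0 R:8>4)
P1→{B,C} P2→{Q,R}

IESDS → P1:{B,C} P2:{Q,R}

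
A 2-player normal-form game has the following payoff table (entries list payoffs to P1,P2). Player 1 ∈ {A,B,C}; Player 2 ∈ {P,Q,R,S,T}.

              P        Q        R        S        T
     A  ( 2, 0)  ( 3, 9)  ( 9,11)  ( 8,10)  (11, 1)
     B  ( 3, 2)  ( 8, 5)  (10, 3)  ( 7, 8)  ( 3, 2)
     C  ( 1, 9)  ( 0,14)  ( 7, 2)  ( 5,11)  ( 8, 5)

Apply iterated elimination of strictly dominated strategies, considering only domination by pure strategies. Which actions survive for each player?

P1 drop C (A beats it: P:2>1 Q:3>0 R:9>7 S:8>5 T:11>8)
P2 drop P (Q beats it: A:9>0 B:5>2)
P2 drop Q (S beats it: A:10>9 B:8>5)
P2 drop T (R beats it: A:11>1 B:3>2)
P1→{A,B} P2→{R,S}

IESDS → P1:{A,B} P2:{R,S}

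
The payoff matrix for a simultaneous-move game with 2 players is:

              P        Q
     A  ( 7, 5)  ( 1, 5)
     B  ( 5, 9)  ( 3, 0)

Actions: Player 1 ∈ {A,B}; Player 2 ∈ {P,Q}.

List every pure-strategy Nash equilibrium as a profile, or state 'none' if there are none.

PSNE = {(A,P)}

(A,P): NE
(A,Q): not NE [P1→B gives 3>1]
(B,P): not NE [P1→A gives 7>5]
(B,Q): not NE [P2→P gives 9>0]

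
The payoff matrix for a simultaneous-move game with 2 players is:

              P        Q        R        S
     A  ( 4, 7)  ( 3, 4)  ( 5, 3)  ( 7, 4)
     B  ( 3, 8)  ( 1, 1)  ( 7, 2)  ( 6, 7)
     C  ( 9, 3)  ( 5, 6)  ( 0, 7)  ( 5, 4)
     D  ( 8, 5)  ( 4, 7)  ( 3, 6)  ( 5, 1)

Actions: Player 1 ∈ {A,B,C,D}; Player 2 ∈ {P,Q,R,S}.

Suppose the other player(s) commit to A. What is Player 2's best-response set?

u_2(P vs A) = 7
u_2(Q vs A) = 4
u_2(R vs A) = 3
u_2(S vs A) = 4
max payoff 7 at {P}

argmax u_2 = {P}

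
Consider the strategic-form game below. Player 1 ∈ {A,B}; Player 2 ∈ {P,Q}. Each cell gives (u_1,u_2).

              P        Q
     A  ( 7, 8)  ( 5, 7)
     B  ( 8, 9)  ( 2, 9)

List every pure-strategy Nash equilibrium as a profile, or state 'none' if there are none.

(A,P): not NE [P1→B gives 8>7]
(A,Q): not NE [P2→P gives 8>7]
(B,P): NE
(B,Q): not NE [P1→A gives 5>2]

NE set: (B,P)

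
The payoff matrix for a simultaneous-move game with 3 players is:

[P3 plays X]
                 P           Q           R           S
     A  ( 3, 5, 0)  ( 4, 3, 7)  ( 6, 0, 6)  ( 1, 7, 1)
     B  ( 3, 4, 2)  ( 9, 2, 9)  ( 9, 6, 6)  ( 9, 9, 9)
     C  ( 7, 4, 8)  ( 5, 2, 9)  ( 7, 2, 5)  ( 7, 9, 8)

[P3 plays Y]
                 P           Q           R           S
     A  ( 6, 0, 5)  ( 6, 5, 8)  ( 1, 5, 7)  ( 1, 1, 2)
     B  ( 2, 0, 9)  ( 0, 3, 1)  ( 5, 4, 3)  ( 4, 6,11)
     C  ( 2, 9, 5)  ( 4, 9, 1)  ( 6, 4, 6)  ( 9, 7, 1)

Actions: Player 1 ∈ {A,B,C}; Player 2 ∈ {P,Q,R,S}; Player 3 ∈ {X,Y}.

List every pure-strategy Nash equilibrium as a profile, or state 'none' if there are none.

(A,P,X): not NE [P1→C gives 7>3; P2→S gives 7>5; P3→Y gives 5>0]
(A,P,Y): not NE [P2→R gives 5>0]
(A,Q,X): not NE [P1→B gives 9>4; P2→S gives 7>3; P3→Y gives 8>7]
(A,Q,Y): NE
(A,R,X): not NE [P1→B gives 9>6; P2→S gives 7>0; P3→Y gives 7>6]
(A,R,Y): not NE [P1→C gives 6>1]
(A,S,X): not NE [P1→B gives 9>1; P3→Y gives 2>1]
(A,S,Y): not NE [P1→C gives 9>1; P2→R gives 5>1]
(B,P,X): not NE [P1→C gives 7>3; P2→S gives 9>4; P3→Y gives 9>2]
(B,P,Y): not NE [P1→A gives 6>2; P2→S gives 6>0]
(B,Q,X): not NE [P2→S gives 9>2]
(B,Q,Y): not NE [P1→A gives 6>0; P2→S gives 6>3; P3→X gives 9>1]
(B,R,X): not NE [P2→S gives 9>6]
(B,R,Y): not NE [P1→C gives 6>5; P2→S gives 6>4; P3→X gives 6>3]
(B,S,X): not NE [P3→Y gives 11>9]
(B,S,Y): not NE [P1→C gives 9>4]
(C,P,X): not NE [P2→S gives 9>4]
(C,P,Y): not NE [P1→A gives 6>2; P3→X gives 8>5]
(C,Q,X): not NE [P1→B gives 9>5; P2→S gives 9>2]
(C,Q,Y): not NE [P1→A gives 6>4; P3→X gives 9>1]
(C,R,X): not NE [P1→B gives 9>7; P2→S gives 9>2; P3→Y gives 6>5]
(C,R,Y): not NE [P2→Q gives 9>4]
(C,S,X): not NE [P1→B gives 9>7]
(C,S,Y): not NE [P2→Q gives 9>7; P3→X gives 8>1]

Nash profiles: (A,Q,Y)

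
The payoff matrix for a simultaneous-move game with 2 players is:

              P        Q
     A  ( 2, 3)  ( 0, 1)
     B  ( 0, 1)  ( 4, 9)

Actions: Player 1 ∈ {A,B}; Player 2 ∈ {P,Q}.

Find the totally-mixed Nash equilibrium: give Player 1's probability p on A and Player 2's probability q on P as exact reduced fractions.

P1 indiff ⇒ q·2+(1-q)·0 = q·0+(1-q)·4 ⇒ q(2) = (1-q)(4) ⇒ q = 2/3
P2 indiff ⇒ p·3+(1-p)·1 = p·1+(1-p)·9 ⇒ p(2) = (1-p)(8) ⇒ p = 4/5

p=4/5, q=2/3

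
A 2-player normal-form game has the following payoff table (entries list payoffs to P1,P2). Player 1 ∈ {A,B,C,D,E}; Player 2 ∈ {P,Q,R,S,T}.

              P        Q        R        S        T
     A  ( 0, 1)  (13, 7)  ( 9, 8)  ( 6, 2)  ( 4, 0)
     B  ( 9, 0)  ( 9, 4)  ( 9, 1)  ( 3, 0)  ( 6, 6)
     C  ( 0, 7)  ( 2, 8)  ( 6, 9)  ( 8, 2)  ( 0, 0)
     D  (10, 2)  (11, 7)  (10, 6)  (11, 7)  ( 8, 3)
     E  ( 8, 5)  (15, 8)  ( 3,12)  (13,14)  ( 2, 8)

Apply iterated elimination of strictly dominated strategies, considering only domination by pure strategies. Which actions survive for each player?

P1 drop B (D beats it: P:10>9 Q:11>9 R:10>9 S:11>3 T:8>6)
P1 drop C (D beats it: P:10>0 Q:11>2 R:10>6 S:11>8 T:8>0)
P2 drop P (Q beats it: A:7>1 D:7>2 E:8>5)
P2 drop T (R beats it: A:8>0 D:6>3 E:12>8)
P1→{A,D,E} P2→{Q,R,S}

IESDS → P1:{A,D,E} P2:{Q,R,S}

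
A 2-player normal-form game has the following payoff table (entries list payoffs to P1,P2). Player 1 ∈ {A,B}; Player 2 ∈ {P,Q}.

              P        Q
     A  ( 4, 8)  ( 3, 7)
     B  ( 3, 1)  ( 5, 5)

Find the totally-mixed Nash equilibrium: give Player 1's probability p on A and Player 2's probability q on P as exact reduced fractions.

(p,q) = (4/5, 2/3)

P1 indiff ⇒ q·4+(1-q)·3 = q·3+(1-q)·5 ⇒ q(1) = (1-q)(2) ⇒ q = 2/3
P2 indiff ⇒ p·8+(1-p)·1 = p·7+(1-p)·5 ⇒ p(1) = (1-p)(4) ⇒ p = 4/5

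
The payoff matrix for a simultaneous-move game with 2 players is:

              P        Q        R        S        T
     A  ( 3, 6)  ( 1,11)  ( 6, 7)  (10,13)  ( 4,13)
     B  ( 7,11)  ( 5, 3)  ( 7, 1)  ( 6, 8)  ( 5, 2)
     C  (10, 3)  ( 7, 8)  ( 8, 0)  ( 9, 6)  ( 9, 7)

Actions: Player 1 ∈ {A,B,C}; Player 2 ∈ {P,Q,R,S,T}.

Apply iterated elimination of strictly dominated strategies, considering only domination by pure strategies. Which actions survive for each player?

Survivors P1:{A,C} P2:{Q,S,T}

P1 drop B (C beats it: P:10>7 Q:7>5 R:8>7 S:9>6 T:9>5)
P2 drop P (Q beats it: A:11>6 C:8>3)
P2 drop R (Q beats it: A:11>7 C:8>0)
P1→{A,C} P2→{Q,S,T}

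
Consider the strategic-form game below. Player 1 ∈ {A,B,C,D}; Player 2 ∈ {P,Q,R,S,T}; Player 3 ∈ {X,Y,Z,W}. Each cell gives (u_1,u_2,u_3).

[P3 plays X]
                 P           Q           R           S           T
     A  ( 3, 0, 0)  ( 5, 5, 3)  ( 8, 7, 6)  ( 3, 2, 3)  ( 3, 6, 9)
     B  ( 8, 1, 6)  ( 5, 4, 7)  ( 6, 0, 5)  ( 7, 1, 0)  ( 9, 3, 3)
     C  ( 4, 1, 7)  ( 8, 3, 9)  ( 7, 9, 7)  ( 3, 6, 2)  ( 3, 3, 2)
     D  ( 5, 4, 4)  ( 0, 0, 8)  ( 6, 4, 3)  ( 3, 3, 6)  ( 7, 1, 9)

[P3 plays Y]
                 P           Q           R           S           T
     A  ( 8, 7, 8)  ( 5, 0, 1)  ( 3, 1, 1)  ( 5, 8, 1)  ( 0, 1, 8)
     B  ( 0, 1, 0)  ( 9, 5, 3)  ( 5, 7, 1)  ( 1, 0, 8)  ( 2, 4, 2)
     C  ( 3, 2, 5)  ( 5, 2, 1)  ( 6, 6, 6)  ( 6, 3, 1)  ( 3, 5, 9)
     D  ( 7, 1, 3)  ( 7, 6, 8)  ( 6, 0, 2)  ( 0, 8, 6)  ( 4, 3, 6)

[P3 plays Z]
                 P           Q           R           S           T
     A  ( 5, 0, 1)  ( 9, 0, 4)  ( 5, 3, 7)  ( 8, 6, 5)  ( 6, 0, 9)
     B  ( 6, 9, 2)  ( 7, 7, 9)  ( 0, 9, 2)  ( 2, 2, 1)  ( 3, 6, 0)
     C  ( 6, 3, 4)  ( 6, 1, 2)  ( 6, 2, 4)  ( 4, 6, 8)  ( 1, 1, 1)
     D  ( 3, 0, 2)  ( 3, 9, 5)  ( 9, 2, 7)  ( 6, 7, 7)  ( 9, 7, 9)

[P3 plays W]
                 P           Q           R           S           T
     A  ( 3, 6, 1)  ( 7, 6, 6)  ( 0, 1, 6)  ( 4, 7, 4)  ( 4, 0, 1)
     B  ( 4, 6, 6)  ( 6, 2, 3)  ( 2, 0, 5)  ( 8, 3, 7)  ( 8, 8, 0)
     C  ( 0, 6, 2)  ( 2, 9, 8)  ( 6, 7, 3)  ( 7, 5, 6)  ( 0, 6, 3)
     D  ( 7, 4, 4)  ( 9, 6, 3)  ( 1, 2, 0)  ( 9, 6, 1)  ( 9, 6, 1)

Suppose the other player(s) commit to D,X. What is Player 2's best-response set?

argmax u_2 = {P,R}

u_2(P vs D,X) = 4
u_2(Q vs D,X) = 0
u_2(R vs D,X) = 4
u_2(S vs D,X) = 3
u_2(T vs D,X) = 1
max payoff 4 at {P,R}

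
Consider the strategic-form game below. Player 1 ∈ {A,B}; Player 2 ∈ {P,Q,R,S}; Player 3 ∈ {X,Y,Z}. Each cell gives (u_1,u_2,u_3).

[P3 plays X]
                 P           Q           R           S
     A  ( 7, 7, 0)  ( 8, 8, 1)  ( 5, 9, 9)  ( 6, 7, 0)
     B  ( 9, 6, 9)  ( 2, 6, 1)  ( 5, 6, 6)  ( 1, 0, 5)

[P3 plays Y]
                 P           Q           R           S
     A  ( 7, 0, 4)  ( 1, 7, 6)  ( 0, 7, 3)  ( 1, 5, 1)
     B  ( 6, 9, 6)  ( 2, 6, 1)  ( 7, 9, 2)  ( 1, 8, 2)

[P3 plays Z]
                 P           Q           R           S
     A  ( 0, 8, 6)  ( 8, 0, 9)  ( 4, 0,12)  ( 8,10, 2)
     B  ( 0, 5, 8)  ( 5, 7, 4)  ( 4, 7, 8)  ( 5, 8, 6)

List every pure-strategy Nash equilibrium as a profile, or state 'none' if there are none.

Nash profiles: (A,S,Z), (B,P,X)

(A,P,X): not NE [P1→B gives 9>7; P2→R gives 9>7; P3→Z gives 6>0]
(A,P,Y): not NE [P2→R gives 7>0; P3→Z gives 6>4]
(A,P,Z): not NE [P2→S gives 10>8]
(A,Q,X): not NE [P2→R gives 9>8; P3→Z gives 9>1]
(A,Q,Y): not NE [P1→B gives 2>1; P3→Z gives 9>6]
(A,Q,Z): not NE [P2→S gives 10>0]
(A,R,X): not NE [P3→Z gives 12>9]
(A,R,Y): not NE [P1→B gives 7>0; P3→Z gives 12>3]
(A,R,Z): not NE [P2→S gives 10>0]
(A,S,X): not NE [P2→R gives 9>7; P3→Z gives 2>0]
(A,S,Y): not NE [P2→R gives 7>5; P3→Z gives 2>1]
(A,S,Z): NE
(B,P,X): NE
(B,P,Y): not NE [P1→A gives 7>6; P3→X gives 9>6]
(B,P,Z): not NE [P2→S gives 8>5; P3→X gives 9>8]
(B,Q,X): not NE [P1→A gives 8>2; P3→Z gives 4>1]
(B,Q,Y): not NE [P2→R gives 9>6; P3→Z gives 4>1]
(B,Q,Z): not NE [P1→A gives 8>5; P2→S gives 8>7]
(B,R,X): not NE [P3→Z gives 8>6]
(B,R,Y): not NE [P3→Z gives 8>2]
(B,R,Z): not NE [P2→S gives 8>7]
(B,S,X): not NE [P1→A gives 6>1; P2→R gives 6>0; P3→Z gives 6>5]
(B,S,Y): not NE [P2→R gives 9>8; P3→Z gives 6>2]
(B,S,Z): not NE [P1→A gives 8>5]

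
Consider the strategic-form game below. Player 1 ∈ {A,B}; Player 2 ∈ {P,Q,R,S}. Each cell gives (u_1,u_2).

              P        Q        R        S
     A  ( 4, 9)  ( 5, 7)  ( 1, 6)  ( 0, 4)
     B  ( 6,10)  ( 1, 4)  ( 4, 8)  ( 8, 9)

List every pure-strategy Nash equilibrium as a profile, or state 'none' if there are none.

(A,P): not NE [P1→B gives 6>4]
(A,Q): not NE [P2→P gives 9>7]
(A,R): not NE [P1→B gives 4>1; P2→P gives 9>6]
(A,S): not NE [P1→B gives 8>0; P2→P gives 9>4]
(B,P): NE
(B,Q): not NE [P1→A gives 5>1; P2→P gives 10>4]
(B,R): not NE [P2→P gives 10>8]
(B,S): not NE [P2→P gives 10>9]

PSNE = {(B,P)}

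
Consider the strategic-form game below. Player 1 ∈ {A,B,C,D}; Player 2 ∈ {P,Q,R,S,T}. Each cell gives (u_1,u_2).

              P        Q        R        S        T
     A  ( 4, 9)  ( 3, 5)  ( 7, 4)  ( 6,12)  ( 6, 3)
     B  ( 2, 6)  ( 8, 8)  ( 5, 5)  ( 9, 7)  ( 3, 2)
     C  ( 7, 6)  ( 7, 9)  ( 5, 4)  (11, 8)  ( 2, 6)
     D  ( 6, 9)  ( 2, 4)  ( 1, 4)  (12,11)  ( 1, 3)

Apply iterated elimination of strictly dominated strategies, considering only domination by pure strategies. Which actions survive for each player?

Remaining: P1:{B,C,D} P2:{Q,S}

P2 drop P (S beats it: A:12>9 B:7>6 C:8>6 D:11>9)
P2 drop R (S beats it: A:12>4 B:7>5 C:8>4 D:11>4)
P2 drop T (Q beats it: A:5>3 B:8>2 C:9>6 D:4>3)
P1 drop A (B beats it: Q:8>3 S:9>6)
P1→{B,C,D} P2→{Q,S}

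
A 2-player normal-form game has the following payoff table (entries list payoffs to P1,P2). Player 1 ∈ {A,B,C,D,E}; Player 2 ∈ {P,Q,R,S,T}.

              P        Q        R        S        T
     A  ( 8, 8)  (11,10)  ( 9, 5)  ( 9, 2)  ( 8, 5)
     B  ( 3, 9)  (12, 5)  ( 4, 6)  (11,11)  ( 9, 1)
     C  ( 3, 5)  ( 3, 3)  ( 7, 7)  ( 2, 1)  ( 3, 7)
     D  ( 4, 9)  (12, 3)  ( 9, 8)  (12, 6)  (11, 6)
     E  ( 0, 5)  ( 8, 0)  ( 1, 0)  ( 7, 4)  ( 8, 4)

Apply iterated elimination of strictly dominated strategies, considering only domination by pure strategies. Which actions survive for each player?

P1 drop C (A beats it: P:8>3 Q:11>3 R:9>7 S:9>2 T:8>3)
P1 drop E (B beats it: P:3>0 Q:12>8 R:4>1 S:11>7 T:9>8)
P2 drop R (P beats it: A:8>5 B:9>6 D:9>8)
P2 drop T (P beats it: A:8>5 B:9>1 D:9>6)
P1→{A,B,D} P2→{P,Q,S}

IESDS → P1:{A,B,D} P2:{P,Q,S}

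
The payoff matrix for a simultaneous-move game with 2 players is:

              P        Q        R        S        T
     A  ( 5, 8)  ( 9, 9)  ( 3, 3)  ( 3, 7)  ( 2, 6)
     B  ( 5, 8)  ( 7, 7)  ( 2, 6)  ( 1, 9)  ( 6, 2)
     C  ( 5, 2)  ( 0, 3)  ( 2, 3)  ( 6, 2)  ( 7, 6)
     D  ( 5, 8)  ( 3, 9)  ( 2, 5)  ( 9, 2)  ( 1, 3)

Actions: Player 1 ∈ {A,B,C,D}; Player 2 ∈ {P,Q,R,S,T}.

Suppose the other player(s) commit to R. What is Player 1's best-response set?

BR_1 = {A}

u_1(A vs R) = 3
u_1(B vs R) = 2
u_1(C vs R) = 2
u_1(D vs R) = 2
max payoff 3 at {A}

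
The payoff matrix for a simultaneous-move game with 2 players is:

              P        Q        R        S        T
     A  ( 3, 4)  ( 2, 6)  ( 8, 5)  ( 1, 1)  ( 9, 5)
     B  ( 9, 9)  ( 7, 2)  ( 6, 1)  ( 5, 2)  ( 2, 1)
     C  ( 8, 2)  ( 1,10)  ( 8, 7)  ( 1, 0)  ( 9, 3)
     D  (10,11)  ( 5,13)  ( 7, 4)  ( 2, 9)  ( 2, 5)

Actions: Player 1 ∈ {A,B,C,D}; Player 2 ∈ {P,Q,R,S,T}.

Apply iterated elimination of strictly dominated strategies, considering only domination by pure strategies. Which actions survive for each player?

P2 drop R (Q beats it: A:6>5 B:2>1 C:10>7 D:13>4)
P2 drop S (P beats it: A:4>1 B:9>2 C:2>0 D:11>9)
P2 drop T (Q beats it: A:6>5 B:2>1 C:10>3 D:13>5)
P1 drop A (B beats it: P:9>3 Q:7>2)
P1 drop C (B beats it: P:9>8 Q:7>1)
P1→{B,D} P2→{P,Q}

Remaining: P1:{B,D} P2:{P,Q}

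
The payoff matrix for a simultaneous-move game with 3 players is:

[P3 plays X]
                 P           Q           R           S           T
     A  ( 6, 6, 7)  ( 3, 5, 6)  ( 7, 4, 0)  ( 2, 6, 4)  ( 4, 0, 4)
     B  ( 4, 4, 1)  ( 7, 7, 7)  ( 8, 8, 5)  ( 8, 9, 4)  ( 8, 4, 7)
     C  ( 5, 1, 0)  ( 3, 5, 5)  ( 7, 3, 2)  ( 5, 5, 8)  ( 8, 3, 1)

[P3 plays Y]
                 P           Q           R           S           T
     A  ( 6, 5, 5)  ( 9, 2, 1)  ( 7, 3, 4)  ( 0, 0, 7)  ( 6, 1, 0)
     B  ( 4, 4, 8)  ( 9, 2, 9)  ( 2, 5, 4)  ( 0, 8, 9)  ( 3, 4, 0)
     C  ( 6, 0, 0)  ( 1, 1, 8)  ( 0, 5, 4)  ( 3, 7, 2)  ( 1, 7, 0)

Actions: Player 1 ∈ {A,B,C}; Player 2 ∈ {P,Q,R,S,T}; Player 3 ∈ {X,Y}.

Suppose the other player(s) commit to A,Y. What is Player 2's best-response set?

u_2(P vs A,Y) = 5
u_2(Q vs A,Y) = 2
u_2(R vs A,Y) = 3
u_2(S vs A,Y) = 0
u_2(T vs A,Y) = 1
max payoff 5 at {P}

argmax u_2 = {P}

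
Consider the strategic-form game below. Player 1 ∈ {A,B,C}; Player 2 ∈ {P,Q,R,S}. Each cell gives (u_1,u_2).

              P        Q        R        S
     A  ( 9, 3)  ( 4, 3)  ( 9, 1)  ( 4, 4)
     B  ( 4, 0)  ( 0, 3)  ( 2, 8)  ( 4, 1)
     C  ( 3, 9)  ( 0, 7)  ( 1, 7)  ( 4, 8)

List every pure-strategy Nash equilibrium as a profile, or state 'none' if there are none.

PSNE = {(A,S)}

(A,P): not NE [P2→S gives 4>3]
(A,Q): not NE [P2→S gives 4>3]
(A,R): not NE [P2→S gives 4>1]
(A,S): NE
(B,P): not NE [P1→A gives 9>4; P2→R gives 8>0]
(B,Q): not NE [P1→A gives 4>0; P2→R gives 8>3]
(B,R): not NE [P1→A gives 9>2]
(B,S): not NE [P2→R gives 8>1]
(C,P): not NE [P1→A gives 9>3]
(C,Q): not NE [P1→A gives 4>0; P2→P gives 9>7]
(C,R): not NE [P1→A gives 9>1; P2→P gives 9>7]
(C,S): not NE [P2→P gives 9>8]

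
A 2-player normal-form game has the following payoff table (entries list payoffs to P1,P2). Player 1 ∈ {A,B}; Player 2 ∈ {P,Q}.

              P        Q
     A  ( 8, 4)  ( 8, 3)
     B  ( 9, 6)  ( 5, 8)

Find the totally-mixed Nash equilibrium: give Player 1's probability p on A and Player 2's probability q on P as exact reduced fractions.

P1 mixes 2/3 on A; P2 mixes 3/4 on P

P1 indiff ⇒ q·8+(1-q)·8 = q·9+(1-q)·5 ⇒ q(-1) = (1-q)(-3) ⇒ q = 3/4
P2 indiff ⇒ p·4+(1-p)·6 = p·3+(1-p)·8 ⇒ p(1) = (1-p)(2) ⇒ p = 2/3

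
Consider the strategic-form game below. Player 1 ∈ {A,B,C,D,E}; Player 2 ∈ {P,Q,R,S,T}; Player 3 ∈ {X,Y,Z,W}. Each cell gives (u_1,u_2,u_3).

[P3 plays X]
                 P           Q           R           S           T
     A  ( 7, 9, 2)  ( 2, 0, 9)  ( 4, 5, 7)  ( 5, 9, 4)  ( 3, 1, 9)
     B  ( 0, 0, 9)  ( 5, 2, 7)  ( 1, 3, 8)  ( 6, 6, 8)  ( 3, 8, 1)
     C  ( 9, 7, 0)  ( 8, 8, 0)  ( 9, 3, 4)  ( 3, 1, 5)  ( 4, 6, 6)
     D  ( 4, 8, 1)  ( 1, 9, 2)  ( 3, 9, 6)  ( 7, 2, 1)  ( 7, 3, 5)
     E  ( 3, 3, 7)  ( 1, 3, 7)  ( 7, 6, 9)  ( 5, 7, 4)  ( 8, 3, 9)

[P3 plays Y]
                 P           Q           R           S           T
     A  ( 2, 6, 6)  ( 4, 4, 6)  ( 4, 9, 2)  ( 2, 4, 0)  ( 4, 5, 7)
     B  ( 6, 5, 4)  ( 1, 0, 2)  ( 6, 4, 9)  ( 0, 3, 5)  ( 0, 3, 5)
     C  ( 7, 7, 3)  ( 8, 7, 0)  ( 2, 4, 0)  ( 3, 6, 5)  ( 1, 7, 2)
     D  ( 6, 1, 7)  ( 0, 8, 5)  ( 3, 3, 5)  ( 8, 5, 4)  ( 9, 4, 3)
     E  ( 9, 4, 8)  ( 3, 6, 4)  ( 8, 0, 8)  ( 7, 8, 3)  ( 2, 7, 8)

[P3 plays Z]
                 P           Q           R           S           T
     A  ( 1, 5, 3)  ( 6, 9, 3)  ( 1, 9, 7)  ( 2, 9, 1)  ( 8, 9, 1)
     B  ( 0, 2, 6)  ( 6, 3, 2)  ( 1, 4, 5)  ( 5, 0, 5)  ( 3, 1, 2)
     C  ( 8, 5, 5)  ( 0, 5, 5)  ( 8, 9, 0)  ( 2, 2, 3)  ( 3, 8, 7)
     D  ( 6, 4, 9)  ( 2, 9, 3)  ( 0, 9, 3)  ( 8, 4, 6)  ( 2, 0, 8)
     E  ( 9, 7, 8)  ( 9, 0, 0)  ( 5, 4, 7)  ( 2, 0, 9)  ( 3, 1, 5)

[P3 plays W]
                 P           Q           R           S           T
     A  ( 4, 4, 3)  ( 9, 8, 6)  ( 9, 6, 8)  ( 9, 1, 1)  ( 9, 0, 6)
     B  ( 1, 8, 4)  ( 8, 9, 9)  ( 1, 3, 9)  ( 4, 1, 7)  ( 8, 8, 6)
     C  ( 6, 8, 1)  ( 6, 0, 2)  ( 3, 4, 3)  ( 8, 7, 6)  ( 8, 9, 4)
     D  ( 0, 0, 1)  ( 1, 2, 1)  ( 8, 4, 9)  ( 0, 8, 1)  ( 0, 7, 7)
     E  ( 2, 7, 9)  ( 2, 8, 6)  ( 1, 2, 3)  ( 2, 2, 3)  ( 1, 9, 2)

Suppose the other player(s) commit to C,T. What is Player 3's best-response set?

BR_3 = {Z}

u_3(X vs C,T) = 6
u_3(Y vs C,T) = 2
u_3(Z vs C,T) = 7
u_3(W vs C,T) = 4
max payoff 7 at {Z}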